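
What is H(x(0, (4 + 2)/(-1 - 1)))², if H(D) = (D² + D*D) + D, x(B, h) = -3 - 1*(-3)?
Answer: 0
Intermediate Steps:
x(B, h) = 0 (x(B, h) = -3 + 3 = 0)
H(D) = D + 2*D² (H(D) = (D² + D²) + D = 2*D² + D = D + 2*D²)
H(x(0, (4 + 2)/(-1 - 1)))² = (0*(1 + 2*0))² = (0*(1 + 0))² = (0*1)² = 0² = 0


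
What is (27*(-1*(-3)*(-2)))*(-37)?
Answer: 5994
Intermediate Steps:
(27*(-1*(-3)*(-2)))*(-37) = (27*(3*(-2)))*(-37) = (27*(-6))*(-37) = -162*(-37) = 5994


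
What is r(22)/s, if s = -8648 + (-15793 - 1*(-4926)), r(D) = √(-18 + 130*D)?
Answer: -7*√58/19515 ≈ -0.0027318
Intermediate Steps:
s = -19515 (s = -8648 + (-15793 + 4926) = -8648 - 10867 = -19515)
r(22)/s = √(-18 + 130*22)/(-19515) = √(-18 + 2860)*(-1/19515) = √2842*(-1/19515) = (7*√58)*(-1/19515) = -7*√58/19515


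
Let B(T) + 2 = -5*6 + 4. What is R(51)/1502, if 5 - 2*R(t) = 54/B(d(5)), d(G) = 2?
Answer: 97/42056 ≈ 0.0023065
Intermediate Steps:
B(T) = -28 (B(T) = -2 + (-5*6 + 4) = -2 + (-30 + 4) = -2 - 26 = -28)
R(t) = 97/28 (R(t) = 5/2 - 27/(-28) = 5/2 - 27*(-1)/28 = 5/2 - 1/2*(-27/14) = 5/2 + 27/28 = 97/28)
R(51)/1502 = (97/28)/1502 = (97/28)*(1/1502) = 97/42056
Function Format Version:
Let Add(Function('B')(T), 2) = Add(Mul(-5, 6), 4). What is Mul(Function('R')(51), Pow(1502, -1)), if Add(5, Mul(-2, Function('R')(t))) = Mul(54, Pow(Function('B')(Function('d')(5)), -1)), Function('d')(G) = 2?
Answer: Rational(97, 42056) ≈ 0.0023065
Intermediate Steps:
Function('B')(T) = -28 (Function('B')(T) = Add(-2, Add(Mul(-5, 6), 4)) = Add(-2, Add(-30, 4)) = Add(-2, -26) = -28)
Function('R')(t) = Rational(97, 28) (Function('R')(t) = Add(Rational(5, 2), Mul(Rational(-1, 2), Mul(54, Pow(-28, -1)))) = Add(Rational(5, 2), Mul(Rational(-1, 2), Mul(54, Rational(-1, 28)))) = Add(Rational(5, 2), Mul(Rational(-1, 2), Rational(-27, 14))) = Add(Rational(5, 2), Rational(27, 28)) = Rational(97, 28))
Mul(Function('R')(51), Pow(1502, -1)) = Mul(Rational(97, 28), Pow(1502, -1)) = Mul(Rational(97, 28), Rational(1, 1502)) = Rational(97, 42056)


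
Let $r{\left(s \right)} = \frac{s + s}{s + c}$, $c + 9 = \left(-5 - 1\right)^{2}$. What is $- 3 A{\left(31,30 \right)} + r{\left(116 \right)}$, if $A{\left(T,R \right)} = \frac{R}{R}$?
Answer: $- \frac{197}{143} \approx -1.3776$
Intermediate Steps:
$c = 27$ ($c = -9 + \left(-5 - 1\right)^{2} = -9 + \left(-6\right)^{2} = -9 + 36 = 27$)
$A{\left(T,R \right)} = 1$
$r{\left(s \right)} = \frac{2 s}{27 + s}$ ($r{\left(s \right)} = \frac{s + s}{s + 27} = \frac{2 s}{27 + s}$)
$- 3 A{\left(31,30 \right)} + r{\left(116 \right)} = \left(-3\right) 1 + 2 \cdot 116 \frac{1}{27 + 116} = -3 + 2 \cdot 116 \cdot \frac{1}{143} = -3 + \frac{232}{143} = - \frac{197}{143}$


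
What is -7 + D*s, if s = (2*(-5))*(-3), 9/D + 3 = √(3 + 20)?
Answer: 356/7 + 135*√23/7 ≈ 143.35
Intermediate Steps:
D = 9/(-3 + √23) (D = 9/(-3 + √(3 + 20)) = 9/(-3 + √23) ≈ 5.0116)
s = 30 (s = -10*(-3) = 30)
-7 + D*s = -7 + (27/14 + 9*√23/14)*30 = -7 + (405/7 + 135*√23/7) = 356/7 + 135*√23/7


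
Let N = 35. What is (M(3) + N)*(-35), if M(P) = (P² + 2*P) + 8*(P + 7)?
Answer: -4550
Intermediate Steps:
M(P) = 56 + P² + 10*P (M(P) = (P² + 2*P) + 8*(7 + P) = (P² + 2*P) + (56 + 8*P) = 56 + P² + 10*P)
(M(3) + N)*(-35) = ((56 + 3² + 10*3) + 35)*(-35) = ((56 + 9 + 30) + 35)*(-35) = (95 + 35)*(-35) = 130*(-35) = -4550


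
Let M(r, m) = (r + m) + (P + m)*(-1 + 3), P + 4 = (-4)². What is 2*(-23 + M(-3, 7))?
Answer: 38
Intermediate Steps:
P = 12 (P = -4 + (-4)² = -4 + 16 = 12)
M(r, m) = 24 + r + 3*m (M(r, m) = (r + m) + (12 + m)*(-1 + 3) = (m + r) + (12 + m)*2 = (m + r) + (24 + 2*m) = 24 + r + 3*m)
2*(-23 + M(-3, 7)) = 2*(-23 + (24 - 3 + 3*7)) = 2*(-23 + (24 - 3 + 21)) = 2*(-23 + 42) = 2*19 = 38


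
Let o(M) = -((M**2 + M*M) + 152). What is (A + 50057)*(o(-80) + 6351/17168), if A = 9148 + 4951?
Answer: -122976867235/148 ≈ -8.3092e+8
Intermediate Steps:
o(M) = -152 - 2*M**2 (o(M) = -((M**2 + M**2) + 152) = -(2*M**2 + 152) = -(152 + 2*M**2) = -152 - 2*M**2)
A = 14099
(A + 50057)*(o(-80) + 6351/17168) = (14099 + 50057)*((-152 - 2*(-80)**2) + 6351/17168) = 64156*((-152 - 2*6400) + 6351*(1/17168)) = 64156*((-152 - 12800) + 219/592) = 64156*(-12952 + 219/592) = 64156*(-7667365/592) = -122976867235/148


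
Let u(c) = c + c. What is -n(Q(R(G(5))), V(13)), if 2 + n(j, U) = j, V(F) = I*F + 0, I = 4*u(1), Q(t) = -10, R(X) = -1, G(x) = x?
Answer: 12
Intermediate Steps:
u(c) = 2*c
I = 8 (I = 4*(2*1) = 4*2 = 8)
V(F) = 8*F (V(F) = 8*F + 0 = 8*F)
n(j, U) = -2 + j
-n(Q(R(G(5))), V(13)) = -(-2 - 10) = -1*(-12) = 12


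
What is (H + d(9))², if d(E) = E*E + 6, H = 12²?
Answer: 53361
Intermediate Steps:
H = 144
d(E) = 6 + E² (d(E) = E² + 6 = 6 + E²)
(H + d(9))² = (144 + (6 + 9²))² = (144 + (6 + 81))² = (144 + 87)² = 231² = 53361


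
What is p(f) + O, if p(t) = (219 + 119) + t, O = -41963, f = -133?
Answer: -41758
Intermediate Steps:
p(t) = 338 + t
p(f) + O = (338 - 133) - 41963 = 205 - 41963 = -41758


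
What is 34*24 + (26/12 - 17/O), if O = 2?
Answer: 2429/3 ≈ 809.67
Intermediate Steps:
34*24 + (26/12 - 17/O) = 34*24 + (26/12 - 17/2) = 816 + (26*(1/12) - 17*½) = 816 + (13/6 - 17/2) = 816 - 19/3 = 2429/3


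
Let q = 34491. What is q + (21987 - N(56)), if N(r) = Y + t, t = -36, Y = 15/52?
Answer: 2938713/52 ≈ 56514.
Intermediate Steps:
Y = 15/52 (Y = 15*(1/52) = 15/52 ≈ 0.28846)
N(r) = -1857/52 (N(r) = 15/52 - 36 = -1857/52)
q + (21987 - N(56)) = 34491 + (21987 - 1*(-1857/52)) = 34491 + (21987 + 1857/52) = 34491 + 1145181/52 = 2938713/52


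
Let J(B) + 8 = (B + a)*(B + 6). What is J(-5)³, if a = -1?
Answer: -2744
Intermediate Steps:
J(B) = -8 + (-1 + B)*(6 + B) (J(B) = -8 + (B - 1)*(B + 6) = -8 + (-1 + B)*(6 + B))
J(-5)³ = (-14 + (-5)² + 5*(-5))³ = (-14 + 25 - 25)³ = (-14)³ = -2744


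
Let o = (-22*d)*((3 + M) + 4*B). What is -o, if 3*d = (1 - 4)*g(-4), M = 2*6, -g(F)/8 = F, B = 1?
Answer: -13376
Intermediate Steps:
g(F) = -8*F
M = 12
d = -32 (d = ((1 - 4)*(-8*(-4)))/3 = (-3*32)/3 = (1/3)*(-96) = -32)
o = 13376 (o = (-22*(-32))*((3 + 12) + 4*1) = 704*(15 + 4) = 704*19 = 13376)
-o = -1*13376 = -13376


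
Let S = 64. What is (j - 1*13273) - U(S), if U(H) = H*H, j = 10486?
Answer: -6883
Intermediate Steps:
U(H) = H²
(j - 1*13273) - U(S) = (10486 - 1*13273) - 1*64² = (10486 - 13273) - 1*4096 = -2787 - 4096 = -6883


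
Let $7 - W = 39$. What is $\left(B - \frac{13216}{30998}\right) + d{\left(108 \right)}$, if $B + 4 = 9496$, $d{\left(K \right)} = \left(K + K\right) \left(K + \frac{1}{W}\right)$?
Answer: $\frac{2034263815}{61996} \approx 32813.0$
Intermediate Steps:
$W = -32$ ($W = 7 - 39 = -32$)
$d{\left(K \right)} = 2 K \left(- \frac{1}{32} + K\right)$ ($d{\left(K \right)} = \left(K + K\right) \left(K + \frac{1}{-32}\right) = 2 K \left(K - \frac{1}{32}\right) = 2 K \left(- \frac{1}{32} + K\right)$)
$B = 9492$ ($B = -4 + 9496 = 9492$)
$\left(B - \frac{13216}{30998}\right) + d{\left(108 \right)} = \left(9492 - \frac{13216}{30998}\right) + \frac{1}{16} \cdot 108 \left(-1 + 32 \cdot 108\right) = \left(9492 - \frac{6608}{15499}\right) + \frac{1}{16} \cdot 108 \left(-1 + 3456\right) = \left(9492 - \frac{6608}{15499}\right) + \frac{1}{16} \cdot 108 \cdot 3455 = \frac{147109900}{15499} + \frac{93285}{4} = \frac{2034263815}{61996}$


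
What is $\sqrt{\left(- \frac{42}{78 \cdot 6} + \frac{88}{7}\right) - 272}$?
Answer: $\frac{i \sqrt{77366562}}{546} \approx 16.11 i$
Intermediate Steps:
$\sqrt{\left(- \frac{42}{78 \cdot 6} + \frac{88}{7}\right) - 272} = \sqrt{\left(- \frac{42}{468} + 88 \cdot \frac{1}{7}\right) - 272} = \sqrt{\left(\left(-42\right) \frac{1}{468} + \frac{88}{7}\right) - 272} = \sqrt{\left(- \frac{7}{78} + \frac{88}{7}\right) - 272} = \sqrt{\frac{6815}{546} - 272} = \sqrt{- \frac{141697}{546}} = \frac{i \sqrt{77366562}}{546}$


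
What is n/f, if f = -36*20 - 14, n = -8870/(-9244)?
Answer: -4435/3392548 ≈ -0.0013073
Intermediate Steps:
n = 4435/4622 (n = -8870*(-1/9244) = 4435/4622 ≈ 0.95954)
f = -734 (f = -720 - 14 = -734)
n/f = (4435/4622)/(-734) = (4435/4622)*(-1/734) = -4435/3392548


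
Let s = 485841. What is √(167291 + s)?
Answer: 2*√163283 ≈ 808.17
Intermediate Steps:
√(167291 + s) = √(167291 + 485841) = √653132 = 2*√163283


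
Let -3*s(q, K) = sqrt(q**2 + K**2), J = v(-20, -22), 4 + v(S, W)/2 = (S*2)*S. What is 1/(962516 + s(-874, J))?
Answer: 2165661/2084482538491 + 3*sqrt(824585)/4168965076982 ≈ 1.0396e-6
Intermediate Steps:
v(S, W) = -8 + 4*S**2 (v(S, W) = -8 + 2*((S*2)*S) = -8 + 2*((2*S)*S) = -8 + 2*(2*S**2) = -8 + 4*S**2)
J = 1592 (J = -8 + 4*(-20)**2 = -8 + 4*400 = -8 + 1600 = 1592)
s(q, K) = -sqrt(K**2 + q**2)/3 (s(q, K) = -sqrt(q**2 + K**2)/3 = -sqrt(K**2 + q**2)/3)
1/(962516 + s(-874, J)) = 1/(962516 - sqrt(1592**2 + (-874)**2)/3) = 1/(962516 - sqrt(2534464 + 763876)/3) = 1/(962516 - 2*sqrt(824585)/3)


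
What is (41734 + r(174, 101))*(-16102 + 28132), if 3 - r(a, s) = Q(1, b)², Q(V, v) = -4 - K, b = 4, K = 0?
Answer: 501903630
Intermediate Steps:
Q(V, v) = -4 (Q(V, v) = -4 - 1*0 = -4 + 0 = -4)
r(a, s) = -13 (r(a, s) = 3 - 1*(-4)² = 3 - 1*16 = 3 - 16 = -13)
(41734 + r(174, 101))*(-16102 + 28132) = (41734 - 13)*(-16102 + 28132) = 41721*12030 = 501903630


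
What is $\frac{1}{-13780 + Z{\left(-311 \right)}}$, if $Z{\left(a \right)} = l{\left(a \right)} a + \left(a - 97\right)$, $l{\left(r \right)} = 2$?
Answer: $- \frac{1}{14810} \approx -6.7522 \cdot 10^{-5}$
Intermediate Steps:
$Z{\left(a \right)} = -97 + 3 a$ ($Z{\left(a \right)} = 2 a + \left(a - 97\right) = 2 a + \left(-97 + a\right) = -97 + 3 a$)
$\frac{1}{-13780 + Z{\left(-311 \right)}} = \frac{1}{-13780 + \left(-97 + 3 \left(-311\right)\right)} = \frac{1}{-13780 - 1030} = \frac{1}{-14810} = - \frac{1}{14810}$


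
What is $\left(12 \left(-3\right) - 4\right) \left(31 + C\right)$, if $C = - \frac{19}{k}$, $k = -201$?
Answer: $- \frac{250000}{201} \approx -1243.8$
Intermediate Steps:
$C = \frac{19}{201}$ ($C = - \frac{19}{-201} = \left(-19\right) \left(- \frac{1}{201}\right) = \frac{19}{201} \approx 0.094527$)
$\left(12 \left(-3\right) - 4\right) \left(31 + C\right) = \left(12 \left(-3\right) - 4\right) \left(31 + \frac{19}{201}\right) = \left(-36 - 4\right) \frac{6250}{201} = \left(-40\right) \frac{6250}{201} = - \frac{250000}{201}$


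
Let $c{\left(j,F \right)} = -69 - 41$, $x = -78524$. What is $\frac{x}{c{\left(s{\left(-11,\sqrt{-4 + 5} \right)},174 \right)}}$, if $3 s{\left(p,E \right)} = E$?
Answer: $\frac{39262}{55} \approx 713.85$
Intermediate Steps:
$s{\left(p,E \right)} = \frac{E}{3}$
$c{\left(j,F \right)} = -110$
$\frac{x}{c{\left(s{\left(-11,\sqrt{-4 + 5} \right)},174 \right)}} = - \frac{78524}{-110} = \left(-78524\right) \left(- \frac{1}{110}\right) = \frac{39262}{55}$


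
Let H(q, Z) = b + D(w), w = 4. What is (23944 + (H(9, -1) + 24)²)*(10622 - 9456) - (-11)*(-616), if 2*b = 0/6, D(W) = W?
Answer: 28826072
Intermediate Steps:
b = 0 (b = (0/6)/2 = (0*(⅙))/2 = (½)*0 = 0)
H(q, Z) = 4 (H(q, Z) = 0 + 4 = 4)
(23944 + (H(9, -1) + 24)²)*(10622 - 9456) - (-11)*(-616) = (23944 + (4 + 24)²)*(10622 - 9456) - (-11)*(-616) = (23944 + 28²)*1166 - 1*6776 = (23944 + 784)*1166 - 6776 = 24728*1166 - 6776 = 28832848 - 6776 = 28826072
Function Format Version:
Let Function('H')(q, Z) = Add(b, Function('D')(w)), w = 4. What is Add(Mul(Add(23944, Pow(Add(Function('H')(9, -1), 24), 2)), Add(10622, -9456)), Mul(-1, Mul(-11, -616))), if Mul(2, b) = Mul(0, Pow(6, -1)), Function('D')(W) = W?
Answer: 28826072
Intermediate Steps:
b = 0 (b = Mul(Rational(1, 2), Mul(0, Pow(6, -1))) = Mul(Rational(1, 2), Mul(0, Rational(1, 6))) = Mul(Rational(1, 2), 0) = 0)
Function('H')(q, Z) = 4 (Function('H')(q, Z) = Add(0, 4) = 4)
Add(Mul(Add(23944, Pow(Add(Function('H')(9, -1), 24), 2)), Add(10622, -9456)), Mul(-1, Mul(-11, -616))) = Add(Mul(Add(23944, Pow(Add(4, 24), 2)), Add(10622, -9456)), Mul(-1, Mul(-11, -616))) = Add(Mul(Add(23944, Pow(28, 2)), 1166), Mul(-1, 6776)) = Add(Mul(Add(23944, 784), 1166), -6776) = Add(Mul(24728, 1166), -6776) = Add(28832848, -6776) = 28826072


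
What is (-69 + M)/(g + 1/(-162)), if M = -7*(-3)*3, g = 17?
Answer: -972/2753 ≈ -0.35307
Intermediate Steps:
M = 63 (M = 21*3 = 63)
(-69 + M)/(g + 1/(-162)) = (-69 + 63)/(17 + 1/(-162)) = -6/(17 - 1/162) = -6/2753/162 = -6*162/2753 = -972/2753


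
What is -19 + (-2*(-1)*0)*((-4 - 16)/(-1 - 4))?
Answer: -19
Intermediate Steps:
-19 + (-2*(-1)*0)*((-4 - 16)/(-1 - 4)) = -19 + (2*0)*(-20/(-5)) = -19 + 0*(-20*(-⅕)) = -19 + 0*4 = -19 + 0 = -19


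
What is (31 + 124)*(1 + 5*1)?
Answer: 930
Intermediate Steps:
(31 + 124)*(1 + 5*1) = 155*(1 + 5) = 155*6 = 930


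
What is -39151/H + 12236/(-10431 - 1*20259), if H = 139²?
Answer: -718977973/296480745 ≈ -2.4250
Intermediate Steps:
H = 19321
-39151/H + 12236/(-10431 - 1*20259) = -39151/19321 + 12236/(-10431 - 1*20259) = -39151*1/19321 + 12236/(-10431 - 20259) = -39151/19321 + 12236/(-30690) = -39151/19321 + 12236*(-1/30690) = -39151/19321 - 6118/15345 = -718977973/296480745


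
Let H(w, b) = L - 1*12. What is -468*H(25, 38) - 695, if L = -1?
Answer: 5389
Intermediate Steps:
H(w, b) = -13 (H(w, b) = -1 - 1*12 = -1 - 12 = -13)
-468*H(25, 38) - 695 = -468*(-13) - 695 = 6084 - 695 = 5389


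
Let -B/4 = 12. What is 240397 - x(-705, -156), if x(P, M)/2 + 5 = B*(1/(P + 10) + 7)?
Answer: 167549809/695 ≈ 2.4108e+5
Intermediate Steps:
B = -48 (B = -4*12 = -48)
x(P, M) = -682 - 96/(10 + P) (x(P, M) = -10 + 2*(-48*(1/(P + 10) + 7)) = -10 + 2*(-48*(1/(10 + P) + 7)) = -10 + 2*(-48*(7 + 1/(10 + P))) = -10 + 2*(-336 - 48/(10 + P)) = -10 + (-672 - 96/(10 + P)) = -682 - 96/(10 + P))
240397 - x(-705, -156) = 240397 - 2*(-3458 - 341*(-705))/(10 - 705) = 240397 - 2*(-3458 + 240405)/(-695) = 240397 - 2*(-1)*236947/695 = 240397 - 1*(-473894/695) = 240397 + 473894/695 = 167549809/695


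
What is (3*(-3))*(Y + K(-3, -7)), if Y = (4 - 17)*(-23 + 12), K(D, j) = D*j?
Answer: -1476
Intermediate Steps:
Y = 143 (Y = -13*(-11) = 143)
(3*(-3))*(Y + K(-3, -7)) = (3*(-3))*(143 - 3*(-7)) = -9*(143 + 21) = -9*164 = -1476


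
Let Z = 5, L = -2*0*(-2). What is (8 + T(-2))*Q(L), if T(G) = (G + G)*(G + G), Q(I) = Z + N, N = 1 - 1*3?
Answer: 72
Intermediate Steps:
N = -2 (N = 1 - 3 = -2)
L = 0 (L = 0*(-2) = 0)
Q(I) = 3 (Q(I) = 5 - 2 = 3)
T(G) = 4*G² (T(G) = (2*G)*(2*G) = 4*G²)
(8 + T(-2))*Q(L) = (8 + 4*(-2)²)*3 = (8 + 4*4)*3 = (8 + 16)*3 = 24*3 = 72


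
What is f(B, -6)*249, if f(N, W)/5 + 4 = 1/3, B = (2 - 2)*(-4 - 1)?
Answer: -4565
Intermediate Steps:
B = 0 (B = 0*(-5) = 0)
f(N, W) = -55/3 (f(N, W) = -20 + 5/3 = -55/3)
f(B, -6)*249 = -55/3*249 = -4565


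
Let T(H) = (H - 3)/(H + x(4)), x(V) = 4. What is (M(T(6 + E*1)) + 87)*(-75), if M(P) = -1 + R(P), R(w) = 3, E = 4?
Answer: -6675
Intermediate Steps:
T(H) = (-3 + H)/(4 + H) (T(H) = (H - 3)/(H + 4) = (-3 + H)/(4 + H))
M(P) = 2 (M(P) = -1 + 3 = 2)
(M(T(6 + E*1)) + 87)*(-75) = (2 + 87)*(-75) = 89*(-75) = -6675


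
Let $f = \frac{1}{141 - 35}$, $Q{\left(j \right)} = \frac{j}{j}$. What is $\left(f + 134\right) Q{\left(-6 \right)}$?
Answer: $\frac{14205}{106} \approx 134.01$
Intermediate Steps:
$Q{\left(j \right)} = 1$
$f = \frac{1}{106} \approx 0.009434$
$\left(f + 134\right) Q{\left(-6 \right)} = \left(\frac{1}{106} + 134\right) 1 = \frac{14205}{106} \cdot 1 = \frac{14205}{106}$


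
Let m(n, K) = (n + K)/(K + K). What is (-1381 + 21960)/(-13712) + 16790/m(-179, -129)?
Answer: 14847894377/1055824 ≈ 14063.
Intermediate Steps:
m(n, K) = (K + n)/(2*K) (m(n, K) = (K + n)/((2*K)) = (K + n)*(1/(2*K)) = (K + n)/(2*K))
(-1381 + 21960)/(-13712) + 16790/m(-179, -129) = (-1381 + 21960)/(-13712) + 16790/(((½)*(-129 - 179)/(-129))) = 20579*(-1/13712) + 16790/(((½)*(-1/129)*(-308))) = -20579/13712 + 16790/(154/129) = -20579/13712 + 16790*(129/154) = -20579/13712 + 1082955/77 = 14847894377/1055824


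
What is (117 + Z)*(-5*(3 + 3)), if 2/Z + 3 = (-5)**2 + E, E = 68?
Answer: -10532/3 ≈ -3510.7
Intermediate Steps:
Z = 1/45 (Z = 2/(-3 + ((-5)**2 + 68)) = 2/(-3 + (25 + 68)) = 2/(-3 + 93) = 2/90 = 2*(1/90) = 1/45 ≈ 0.022222)
(117 + Z)*(-5*(3 + 3)) = (117 + 1/45)*(-5*(3 + 3)) = 5266*(-5*6)/45 = (5266/45)*(-30) = -10532/3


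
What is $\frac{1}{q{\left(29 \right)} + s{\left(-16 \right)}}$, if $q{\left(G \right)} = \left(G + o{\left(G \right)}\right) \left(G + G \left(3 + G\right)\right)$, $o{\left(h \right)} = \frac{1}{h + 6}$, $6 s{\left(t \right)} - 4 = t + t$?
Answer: $\frac{105}{2916446} \approx 3.6003 \cdot 10^{-5}$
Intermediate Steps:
$s{\left(t \right)} = \frac{2}{3} + \frac{t}{3}$ ($s{\left(t \right)} = \frac{2}{3} + \frac{t + t}{6} = \frac{2}{3} + \frac{2 t}{6} = \frac{2}{3} + \frac{t}{3}$)
$o{\left(h \right)} = \frac{1}{6 + h}$
$q{\left(G \right)} = \left(G + \frac{1}{6 + G}\right) \left(G + G \left(3 + G\right)\right)$
$\frac{1}{q{\left(29 \right)} + s{\left(-16 \right)}} = \frac{1}{\frac{29 \left(4 + 29 + 29 \left(4 + 29\right) \left(6 + 29\right)\right)}{6 + 29} + \left(\frac{2}{3} + \frac{1}{3} \left(-16\right)\right)} = \frac{1}{\frac{29 \left(4 + 29 + 29 \cdot 33 \cdot 35\right)}{35} + \left(\frac{2}{3} - \frac{16}{3}\right)} = \frac{1}{29 \cdot \frac{1}{35} \left(4 + 29 + 33495\right) - \frac{14}{3}} = \frac{1}{29 \cdot \frac{1}{35} \cdot 33528 - \frac{14}{3}} = \frac{1}{\frac{972312}{35} - \frac{14}{3}} = \frac{1}{\frac{2916446}{105}} = \frac{105}{2916446}$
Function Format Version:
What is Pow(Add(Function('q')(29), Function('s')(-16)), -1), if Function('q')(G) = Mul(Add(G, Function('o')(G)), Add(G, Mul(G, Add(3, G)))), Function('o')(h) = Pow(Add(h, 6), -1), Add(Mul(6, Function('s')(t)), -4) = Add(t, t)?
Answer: Rational(105, 2916446) ≈ 3.6003e-5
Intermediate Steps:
Function('s')(t) = Add(Rational(2, 3), Mul(Rational(1, 3), t)) (Function('s')(t) = Add(Rational(2, 3), Mul(Rational(1, 6), Add(t, t))) = Add(Rational(2, 3), Mul(Rational(1, 6), Mul(2, t))) = Add(Rational(2, 3), Mul(Rational(1, 3), t)))
Function('o')(h) = Pow(Add(6, h), -1)
Function('q')(G) = Mul(Add(G, Pow(Add(6, G), -1)), Add(G, Mul(G, Add(3, G))))
Pow(Add(Function('q')(29), Function('s')(-16)), -1) = Pow(Add(Mul(29, Pow(Add(6, 29), -1), Add(4, 29, Mul(29, Add(4, 29), Add(6, 29)))), Add(Rational(2, 3), Mul(Rational(1, 3), -16))), -1) = Pow(Add(Mul(29, Pow(35, -1), Add(4, 29, Mul(29, 33, 35))), Add(Rational(2, 3), Rational(-16, 3))), -1) = Pow(Add(Mul(29, Rational(1, 35), Add(4, 29, 33495)), Rational(-14, 3)), -1) = Pow(Add(Mul(29, Rational(1, 35), 33528), Rational(-14, 3)), -1) = Pow(Add(Rational(972312, 35), Rational(-14, 3)), -1) = Pow(Rational(2916446, 105), -1) = Rational(105, 2916446)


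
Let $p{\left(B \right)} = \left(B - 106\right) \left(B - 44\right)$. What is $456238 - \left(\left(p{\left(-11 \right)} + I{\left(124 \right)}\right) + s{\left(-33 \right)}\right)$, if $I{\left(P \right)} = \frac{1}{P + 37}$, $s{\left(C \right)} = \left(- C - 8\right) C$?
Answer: $\frac{72551107}{161} \approx 4.5063 \cdot 10^{5}$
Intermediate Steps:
$s{\left(C \right)} = C \left(-8 - C\right)$ ($s{\left(C \right)} = \left(-8 - C\right) C = C \left(-8 - C\right)$)
$I{\left(P \right)} = \frac{1}{37 + P}$
$p{\left(B \right)} = \left(-106 + B\right) \left(-44 + B\right)$
$456238 - \left(\left(p{\left(-11 \right)} + I{\left(124 \right)}\right) + s{\left(-33 \right)}\right) = 456238 - \left(\left(\left(4664 + \left(-11\right)^{2} - -1650\right) + \frac{1}{37 + 124}\right) - - 33 \left(8 - 33\right)\right) = 456238 - \left(\left(\left(4664 + 121 + 1650\right) + \frac{1}{161}\right) - \left(-33\right) \left(-25\right)\right) = 456238 - \left(\left(6435 + \frac{1}{161}\right) - 825\right) = 456238 - \left(\frac{1036036}{161} - 825\right) = 456238 - \frac{903211}{161} = \frac{72551107}{161}$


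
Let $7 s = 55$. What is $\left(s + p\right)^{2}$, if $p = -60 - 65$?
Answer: $\frac{672400}{49} \approx 13722.0$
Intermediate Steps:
$s = \frac{55}{7}$ ($s = \frac{1}{7} \cdot 55 = \frac{55}{7} \approx 7.8571$)
$p = -125$
$\left(s + p\right)^{2} = \left(\frac{55}{7} - 125\right)^{2} = \left(- \frac{820}{7}\right)^{2} = \frac{672400}{49}$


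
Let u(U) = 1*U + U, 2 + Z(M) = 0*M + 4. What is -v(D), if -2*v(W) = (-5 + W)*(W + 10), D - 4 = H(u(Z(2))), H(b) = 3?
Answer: 17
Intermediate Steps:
Z(M) = 2 (Z(M) = -2 + (0*M + 4) = -2 + (0 + 4) = -2 + 4 = 2)
u(U) = 2*U (u(U) = U + U = 2*U)
D = 7 (D = 4 + 3 = 7)
v(W) = -(-5 + W)*(10 + W)/2 (v(W) = -(-5 + W)*(W + 10)/2 = -(-5 + W)*(10 + W)/2)
-v(D) = -(25 - 5/2*7 - ½*7²) = -(25 - 35/2 - ½*49) = -(25 - 35/2 - 49/2) = -1*(-17) = 17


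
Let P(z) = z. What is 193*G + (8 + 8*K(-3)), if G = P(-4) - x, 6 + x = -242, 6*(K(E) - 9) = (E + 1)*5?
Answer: 141476/3 ≈ 47159.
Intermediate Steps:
K(E) = 59/6 + 5*E/6 (K(E) = 9 + ((E + 1)*5)/6 = 9 + ((1 + E)*5)/6 = 9 + (5 + 5*E)/6 = 9 + (⅚ + 5*E/6) = 59/6 + 5*E/6)
x = -248 (x = -6 - 242 = -248)
G = 244 (G = -4 - 1*(-248) = -4 + 248 = 244)
193*G + (8 + 8*K(-3)) = 193*244 + (8 + 8*(59/6 + (⅚)*(-3))) = 47092 + (8 + 8*(59/6 - 5/2)) = 47092 + (8 + 8*(22/3)) = 47092 + (8 + 176/3) = 47092 + 200/3 = 141476/3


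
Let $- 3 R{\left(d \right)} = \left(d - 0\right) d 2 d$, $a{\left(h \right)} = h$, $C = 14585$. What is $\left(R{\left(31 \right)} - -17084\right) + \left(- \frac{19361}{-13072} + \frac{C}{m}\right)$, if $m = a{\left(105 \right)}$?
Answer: $- \frac{38088985}{14448} \approx -2636.3$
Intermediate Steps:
$m = 105$
$R{\left(d \right)} = - \frac{2 d^{3}}{3}$ ($R{\left(d \right)} = - \frac{\left(d - 0\right) d 2 d}{3} = - \frac{\left(d + 0\right) d 2 d}{3} = - \frac{d d 2 d}{3} = - \frac{d^{2} \cdot 2 d}{3} = - \frac{2 d^{2} d}{3} = - \frac{2 d^{3}}{3}$)
$\left(R{\left(31 \right)} - -17084\right) + \left(- \frac{19361}{-13072} + \frac{C}{m}\right) = \left(- \frac{2 \cdot 31^{3}}{3} - -17084\right) + \left(- \frac{19361}{-13072} + \frac{14585}{105}\right) = \left(\left(- \frac{2}{3}\right) 29791 + 17084\right) + \left(\left(-19361\right) \left(- \frac{1}{13072}\right) + 14585 \cdot \frac{1}{105}\right) = \left(- \frac{59582}{3} + 17084\right) + \left(\frac{1019}{688} + \frac{2917}{21}\right) = - \frac{8330}{3} + \frac{2028295}{14448} = - \frac{38088985}{14448}$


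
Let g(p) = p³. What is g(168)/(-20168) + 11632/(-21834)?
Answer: -6485211704/27521757 ≈ -235.64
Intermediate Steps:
g(168)/(-20168) + 11632/(-21834) = 168³/(-20168) + 11632/(-21834) = 4741632*(-1/20168) + 11632*(-1/21834) = -592704/2521 - 5816/10917 = -6485211704/27521757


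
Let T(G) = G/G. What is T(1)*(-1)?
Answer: -1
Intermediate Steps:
T(G) = 1
T(1)*(-1) = 1*(-1) = -1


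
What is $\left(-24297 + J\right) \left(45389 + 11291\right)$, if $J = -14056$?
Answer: $-2173848040$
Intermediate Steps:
$\left(-24297 + J\right) \left(45389 + 11291\right) = \left(-24297 - 14056\right) \left(45389 + 11291\right) = \left(-38353\right) 56680 = -2173848040$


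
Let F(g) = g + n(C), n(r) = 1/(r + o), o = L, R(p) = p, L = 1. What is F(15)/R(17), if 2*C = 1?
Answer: 47/51 ≈ 0.92157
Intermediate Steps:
C = ½ (C = (½)*1 = ½ ≈ 0.50000)
o = 1
n(r) = 1/(1 + r) (n(r) = 1/(r + 1) = 1/(1 + r))
F(g) = ⅔ + g (F(g) = g + 1/(1 + ½) = g + 1/(3/2) = g + ⅔ = ⅔ + g)
F(15)/R(17) = (⅔ + 15)/17 = (47/3)*(1/17) = 47/51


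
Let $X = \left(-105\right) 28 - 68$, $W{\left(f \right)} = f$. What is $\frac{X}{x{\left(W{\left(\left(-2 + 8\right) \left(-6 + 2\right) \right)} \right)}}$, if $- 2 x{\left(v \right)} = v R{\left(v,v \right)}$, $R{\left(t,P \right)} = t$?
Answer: $\frac{94}{9} \approx 10.444$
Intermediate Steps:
$x{\left(v \right)} = - \frac{v^{2}}{2}$ ($x{\left(v \right)} = - \frac{v v}{2} = - \frac{v^{2}}{2}$)
$X = -3008$ ($X = -2940 - 68 = -3008$)
$\frac{X}{x{\left(W{\left(\left(-2 + 8\right) \left(-6 + 2\right) \right)} \right)}} = - \frac{3008}{\left(- \frac{1}{2}\right) \left(\left(-2 + 8\right) \left(-6 + 2\right)\right)^{2}} = - \frac{3008}{\left(- \frac{1}{2}\right) \left(6 \left(-4\right)\right)^{2}} = - \frac{3008}{\left(- \frac{1}{2}\right) \left(-24\right)^{2}} = - \frac{3008}{\left(- \frac{1}{2}\right) 576} = - \frac{3008}{-288} = \left(-3008\right) \left(- \frac{1}{288}\right) = \frac{94}{9}$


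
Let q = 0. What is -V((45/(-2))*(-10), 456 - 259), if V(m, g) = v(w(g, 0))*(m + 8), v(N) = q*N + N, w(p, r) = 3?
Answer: -699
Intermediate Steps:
v(N) = N (v(N) = 0*N + N = 0 + N = N)
V(m, g) = 24 + 3*m (V(m, g) = 3*(m + 8) = 3*(8 + m) = 24 + 3*m)
-V((45/(-2))*(-10), 456 - 259) = -(24 + 3*((45/(-2))*(-10))) = -(24 + 3*((45*(-1/2))*(-10))) = -(24 + 3*(-45/2*(-10))) = -(24 + 3*225) = -(24 + 675) = -1*699 = -699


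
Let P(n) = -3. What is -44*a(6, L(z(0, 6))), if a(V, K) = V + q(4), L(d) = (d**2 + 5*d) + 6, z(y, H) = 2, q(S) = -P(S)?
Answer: -396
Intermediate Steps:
q(S) = 3 (q(S) = -1*(-3) = 3)
L(d) = 6 + d**2 + 5*d
a(V, K) = 3 + V (a(V, K) = V + 3 = 3 + V)
-44*a(6, L(z(0, 6))) = -44*(3 + 6) = -44*9 = -396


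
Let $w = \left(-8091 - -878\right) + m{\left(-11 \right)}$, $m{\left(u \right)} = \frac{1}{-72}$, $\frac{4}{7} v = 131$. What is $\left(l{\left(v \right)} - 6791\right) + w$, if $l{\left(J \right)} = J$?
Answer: $- \frac{991783}{72} \approx -13775.0$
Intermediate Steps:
$v = \frac{917}{4}$ ($v = \frac{7}{4} \cdot 131 = \frac{917}{4} \approx 229.25$)
$m{\left(u \right)} = - \frac{1}{72}$
$w = - \frac{519337}{72}$ ($w = \left(-8091 - -878\right) - \frac{1}{72} = \left(-8091 + 878\right) - \frac{1}{72} = -7213 - \frac{1}{72} = - \frac{519337}{72} \approx -7213.0$)
$\left(l{\left(v \right)} - 6791\right) + w = \left(\frac{917}{4} - 6791\right) - \frac{519337}{72} = - \frac{26247}{4} - \frac{519337}{72} = - \frac{991783}{72}$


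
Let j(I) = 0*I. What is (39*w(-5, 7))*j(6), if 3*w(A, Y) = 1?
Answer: 0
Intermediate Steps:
w(A, Y) = ⅓ (w(A, Y) = (⅓)*1 = ⅓)
j(I) = 0
(39*w(-5, 7))*j(6) = (39*(⅓))*0 = 13*0 = 0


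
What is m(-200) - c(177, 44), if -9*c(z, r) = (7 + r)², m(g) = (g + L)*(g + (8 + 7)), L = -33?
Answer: 43394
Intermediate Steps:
m(g) = (-33 + g)*(15 + g) (m(g) = (g - 33)*(g + (8 + 7)) = (-33 + g)*(g + 15) = (-33 + g)*(15 + g))
c(z, r) = -(7 + r)²/9
m(-200) - c(177, 44) = (-495 + (-200)² - 18*(-200)) - (-1)*(7 + 44)²/9 = (-495 + 40000 + 3600) - (-1)*51²/9 = 43105 - (-1)*2601/9 = 43105 - 1*(-289) = 43105 + 289 = 43394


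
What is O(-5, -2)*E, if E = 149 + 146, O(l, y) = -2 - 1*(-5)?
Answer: 885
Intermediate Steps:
O(l, y) = 3 (O(l, y) = -2 + 5 = 3)
E = 295
O(-5, -2)*E = 3*295 = 885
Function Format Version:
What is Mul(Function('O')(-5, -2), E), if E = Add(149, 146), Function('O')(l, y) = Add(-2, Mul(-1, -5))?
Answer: 885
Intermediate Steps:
Function('O')(l, y) = 3 (Function('O')(l, y) = Add(-2, 5) = 3)
E = 295
Mul(Function('O')(-5, -2), E) = Mul(3, 295) = 885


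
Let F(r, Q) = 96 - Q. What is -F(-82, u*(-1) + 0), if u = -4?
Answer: -92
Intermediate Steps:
-F(-82, u*(-1) + 0) = -(96 - (-4*(-1) + 0)) = -(96 - (4 + 0)) = -(96 - 1*4) = -(96 - 4) = -1*92 = -92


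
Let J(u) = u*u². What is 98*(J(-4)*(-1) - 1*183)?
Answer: -11662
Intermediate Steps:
J(u) = u³
98*(J(-4)*(-1) - 1*183) = 98*((-4)³*(-1) - 1*183) = 98*(-64*(-1) - 183) = 98*(64 - 183) = 98*(-119) = -11662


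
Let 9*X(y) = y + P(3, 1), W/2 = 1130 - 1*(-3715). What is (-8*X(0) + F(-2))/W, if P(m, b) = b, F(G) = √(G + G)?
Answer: -4/43605 + I/4845 ≈ -9.1733e-5 + 0.0002064*I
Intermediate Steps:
F(G) = √2*√G (F(G) = √(2*G) = √2*√G)
W = 9690 (W = 2*(1130 - 1*(-3715)) = 2*(1130 + 3715) = 2*4845 = 9690)
X(y) = ⅑ + y/9 (X(y) = (y + 1)/9 = (1 + y)/9 = ⅑ + y/9)
(-8*X(0) + F(-2))/W = (-8*(⅑ + (⅑)*0) + √2*√(-2))/9690 = (-8*(⅑ + 0) + √2*(I*√2))*(1/9690) = (-8*⅑ + 2*I)*(1/9690) = (-8/9 + 2*I)*(1/9690) = -4/43605 + I/4845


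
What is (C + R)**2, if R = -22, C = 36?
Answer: 196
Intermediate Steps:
(C + R)**2 = (36 - 22)**2 = 14**2 = 196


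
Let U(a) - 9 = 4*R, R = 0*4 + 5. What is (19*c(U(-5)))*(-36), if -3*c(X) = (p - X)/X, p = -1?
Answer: -6840/29 ≈ -235.86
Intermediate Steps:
R = 5 (R = 0 + 5 = 5)
U(a) = 29 (U(a) = 9 + 4*5 = 9 + 20 = 29)
c(X) = -(-1 - X)/(3*X)
(19*c(U(-5)))*(-36) = (19*((⅓)*(1 + 29)/29))*(-36) = (19*((⅓)*(1/29)*30))*(-36) = (19*(10/29))*(-36) = (190/29)*(-36) = -6840/29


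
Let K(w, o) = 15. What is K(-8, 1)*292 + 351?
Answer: 4731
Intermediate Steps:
K(-8, 1)*292 + 351 = 15*292 + 351 = 4380 + 351 = 4731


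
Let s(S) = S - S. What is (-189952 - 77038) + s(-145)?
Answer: -266990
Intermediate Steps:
s(S) = 0
(-189952 - 77038) + s(-145) = (-189952 - 77038) + 0 = -266990 + 0 = -266990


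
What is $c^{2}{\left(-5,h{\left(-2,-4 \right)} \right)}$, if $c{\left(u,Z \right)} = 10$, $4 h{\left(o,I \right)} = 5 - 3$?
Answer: $100$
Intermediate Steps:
$h{\left(o,I \right)} = \frac{1}{2}$ ($h{\left(o,I \right)} = \frac{5 - 3}{4} = \frac{1}{4} \cdot 2 = \frac{1}{2}$)
$c^{2}{\left(-5,h{\left(-2,-4 \right)} \right)} = 10^{2} = 100$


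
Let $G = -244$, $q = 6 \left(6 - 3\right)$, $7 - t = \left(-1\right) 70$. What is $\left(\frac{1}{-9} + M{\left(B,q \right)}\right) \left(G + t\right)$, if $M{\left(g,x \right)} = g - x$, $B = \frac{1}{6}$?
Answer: $\frac{53941}{18} \approx 2996.7$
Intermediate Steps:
$B = \frac{1}{6} \approx 0.16667$
$t = 77$ ($t = 7 - \left(-1\right) 70 = 7 - -70 = 7 + 70 = 77$)
$q = 18$ ($q = 6 \cdot 3 = 18$)
$\left(\frac{1}{-9} + M{\left(B,q \right)}\right) \left(G + t\right) = \left(\frac{1}{-9} + \left(\frac{1}{6} - 18\right)\right) \left(-244 + 77\right) = \left(- \frac{1}{9} + \left(\frac{1}{6} - 18\right)\right) \left(-167\right) = \left(- \frac{1}{9} - \frac{107}{6}\right) \left(-167\right) = \left(- \frac{323}{18}\right) \left(-167\right) = \frac{53941}{18}$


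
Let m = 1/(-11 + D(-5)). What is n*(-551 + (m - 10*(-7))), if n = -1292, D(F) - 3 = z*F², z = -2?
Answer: 18022754/29 ≈ 6.2147e+5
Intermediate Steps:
D(F) = 3 - 2*F²
m = -1/58 (m = 1/(-11 + (3 - 2*(-5)²)) = 1/(-11 + (3 - 2*25)) = 1/(-11 + (3 - 50)) = 1/(-11 - 47) = 1/(-58) = -1/58 ≈ -0.017241)
n*(-551 + (m - 10*(-7))) = -1292*(-551 + (-1/58 - 10*(-7))) = -1292*(-551 + (-1/58 + 70)) = -1292*(-551 + 4059/58) = -1292*(-27899/58) = 18022754/29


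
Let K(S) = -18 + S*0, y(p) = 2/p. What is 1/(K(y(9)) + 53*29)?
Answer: 1/1519 ≈ 0.00065833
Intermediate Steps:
K(S) = -18 (K(S) = -18 + 0 = -18)
1/(K(y(9)) + 53*29) = 1/(-18 + 53*29) = 1/(-18 + 1537) = 1/1519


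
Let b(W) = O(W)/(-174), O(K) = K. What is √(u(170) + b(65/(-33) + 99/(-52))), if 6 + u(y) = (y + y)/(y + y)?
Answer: I*√12327148262/49764 ≈ 2.2311*I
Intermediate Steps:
u(y) = -5 (u(y) = -6 + (y + y)/(y + y) = -6 + (2*y)/((2*y)) = -6 + (2*y)*(1/(2*y)) = -6 + 1 = -5)
b(W) = -W/174 (b(W) = W/(-174) = W*(-1/174) = -W/174)
√(u(170) + b(65/(-33) + 99/(-52))) = √(-5 - (65/(-33) + 99/(-52))/174) = √(-5 - (65*(-1/33) + 99*(-1/52))/174) = √(-5 - (-65/33 - 99/52)/174) = √(-5 - 1/174*(-6647/1716)) = √(-5 + 6647/298584) = √(-1486273/298584) = I*√12327148262/49764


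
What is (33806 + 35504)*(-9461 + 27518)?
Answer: 1251530670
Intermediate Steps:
(33806 + 35504)*(-9461 + 27518) = 69310*18057 = 1251530670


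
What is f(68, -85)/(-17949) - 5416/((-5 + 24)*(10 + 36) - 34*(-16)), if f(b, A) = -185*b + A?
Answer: -39626407/12725841 ≈ -3.1139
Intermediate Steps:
f(b, A) = A - 185*b
f(68, -85)/(-17949) - 5416/((-5 + 24)*(10 + 36) - 34*(-16)) = (-85 - 185*68)/(-17949) - 5416/((-5 + 24)*(10 + 36) - 34*(-16)) = (-85 - 12580)*(-1/17949) - 5416/(19*46 + 544) = -12665*(-1/17949) - 5416/(874 + 544) = 12665/17949 - 5416/1418 = 12665/17949 - 5416*1/1418 = 12665/17949 - 2708/709 = -39626407/12725841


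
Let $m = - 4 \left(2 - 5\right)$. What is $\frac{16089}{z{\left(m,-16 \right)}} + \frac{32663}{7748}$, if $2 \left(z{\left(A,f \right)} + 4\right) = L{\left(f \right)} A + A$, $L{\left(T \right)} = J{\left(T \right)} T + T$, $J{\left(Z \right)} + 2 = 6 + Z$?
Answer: $\frac{79607513}{4098692} \approx 19.423$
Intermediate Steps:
$J{\left(Z \right)} = 4 + Z$ ($J{\left(Z \right)} = -2 + \left(6 + Z\right) = 4 + Z$)
$L{\left(T \right)} = T + T \left(4 + T\right)$ ($L{\left(T \right)} = \left(4 + T\right) T + T = T \left(4 + T\right) + T = T + T \left(4 + T\right)$)
$m = 12$ ($m = \left(-4\right) \left(-3\right) = 12$)
$z{\left(A,f \right)} = -4 + \frac{A}{2} + \frac{A f \left(5 + f\right)}{2}$ ($z{\left(A,f \right)} = -4 + \frac{f \left(5 + f\right) A + A}{2} = -4 + \frac{A f \left(5 + f\right) + A}{2} = -4 + \frac{A + A f \left(5 + f\right)}{2} = -4 + \left(\frac{A}{2} + \frac{A f \left(5 + f\right)}{2}\right) = -4 + \frac{A}{2} + \frac{A f \left(5 + f\right)}{2}$)
$\frac{16089}{z{\left(m,-16 \right)}} + \frac{32663}{7748} = \frac{16089}{-4 + \frac{1}{2} \cdot 12 + \frac{1}{2} \cdot 12 \left(-16\right) \left(5 - 16\right)} + \frac{32663}{7748} = \frac{16089}{-4 + 6 + \frac{1}{2} \cdot 12 \left(-16\right) \left(-11\right)} + 32663 \cdot \frac{1}{7748} = \frac{16089}{-4 + 6 + 1056} + \frac{32663}{7748} = \frac{16089}{1058} + \frac{32663}{7748} = \frac{79607513}{4098692}$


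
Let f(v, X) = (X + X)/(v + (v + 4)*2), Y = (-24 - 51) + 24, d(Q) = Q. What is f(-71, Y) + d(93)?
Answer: 19167/205 ≈ 93.498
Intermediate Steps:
Y = -51 (Y = -75 + 24 = -51)
f(v, X) = 2*X/(8 + 3*v) (f(v, X) = (2*X)/(v + (4 + v)*2) = (2*X)/(v + (8 + 2*v)) = (2*X)/(8 + 3*v) = 2*X/(8 + 3*v))
f(-71, Y) + d(93) = 2*(-51)/(8 + 3*(-71)) + 93 = 2*(-51)/(8 - 213) + 93 = 2*(-51)/(-205) + 93 = 2*(-51)*(-1/205) + 93 = 102/205 + 93 = 19167/205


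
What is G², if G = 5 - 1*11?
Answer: 36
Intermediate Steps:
G = -6 (G = 5 - 11 = -6)
G² = (-6)² = 36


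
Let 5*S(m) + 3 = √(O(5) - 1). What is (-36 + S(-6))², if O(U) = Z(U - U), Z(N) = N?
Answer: (183 - I)²/25 ≈ 1339.5 - 14.64*I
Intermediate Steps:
O(U) = 0 (O(U) = U - U = 0)
S(m) = -⅗ + I/5 (S(m) = -⅗ + √(0 - 1)/5 = -⅗ + √(-1)/5 = -⅗ + I/5)
(-36 + S(-6))² = (-36 + (-⅗ + I/5))² = (-183/5 + I/5)²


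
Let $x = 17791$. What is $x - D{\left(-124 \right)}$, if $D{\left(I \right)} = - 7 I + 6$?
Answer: $16917$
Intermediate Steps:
$D{\left(I \right)} = 6 - 7 I$
$x - D{\left(-124 \right)} = 17791 - \left(6 - -868\right) = 17791 - \left(6 + 868\right) = 17791 - 874 = 16917$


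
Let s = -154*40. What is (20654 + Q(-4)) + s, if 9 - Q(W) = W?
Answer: 14507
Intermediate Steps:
s = -6160
Q(W) = 9 - W
(20654 + Q(-4)) + s = (20654 + (9 - 1*(-4))) - 6160 = (20654 + (9 + 4)) - 6160 = (20654 + 13) - 6160 = 20667 - 6160 = 14507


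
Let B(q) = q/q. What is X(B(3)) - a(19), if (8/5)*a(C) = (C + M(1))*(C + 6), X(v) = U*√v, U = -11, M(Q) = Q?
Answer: -647/2 ≈ -323.50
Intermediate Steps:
B(q) = 1
X(v) = -11*√v
a(C) = 5*(1 + C)*(6 + C)/8 (a(C) = 5*((C + 1)*(C + 6))/8 = 5*((1 + C)*(6 + C))/8 = 5*(1 + C)*(6 + C)/8)
X(B(3)) - a(19) = -11*√1 - (15/4 + (5/8)*19² + (35/8)*19) = -11*1 - (15/4 + (5/8)*361 + 665/8) = -11 - (15/4 + 1805/8 + 665/8) = -11 - 1*625/2 = -11 - 625/2 = -647/2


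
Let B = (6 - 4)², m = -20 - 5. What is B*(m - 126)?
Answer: -604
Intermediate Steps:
m = -25
B = 4 (B = 2² = 4)
B*(m - 126) = 4*(-25 - 126) = 4*(-151) = -604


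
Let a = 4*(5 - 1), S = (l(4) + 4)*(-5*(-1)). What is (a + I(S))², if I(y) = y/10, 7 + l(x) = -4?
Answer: 625/4 ≈ 156.25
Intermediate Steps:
l(x) = -11 (l(x) = -7 - 4 = -11)
S = -35 (S = (-11 + 4)*(-5*(-1)) = -7*5 = -35)
I(y) = y/10 (I(y) = y*(⅒) = y/10)
a = 16 (a = 4*4 = 16)
(a + I(S))² = (16 + (⅒)*(-35))² = (16 - 7/2)² = (25/2)² = 625/4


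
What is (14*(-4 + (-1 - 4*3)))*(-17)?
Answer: 4046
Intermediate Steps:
(14*(-4 + (-1 - 4*3)))*(-17) = (14*(-4 + (-1 - 12)))*(-17) = (14*(-4 - 13))*(-17) = (14*(-17))*(-17) = -238*(-17) = 4046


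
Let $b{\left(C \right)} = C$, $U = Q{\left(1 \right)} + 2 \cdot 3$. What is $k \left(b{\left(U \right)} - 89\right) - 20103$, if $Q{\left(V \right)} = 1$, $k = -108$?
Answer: $-11247$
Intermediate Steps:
$U = 7$ ($U = 1 + 2 \cdot 3 = 1 + 6 = 7$)
$k \left(b{\left(U \right)} - 89\right) - 20103 = - 108 \left(7 - 89\right) - 20103 = \left(-108\right) \left(-82\right) - 20103 = 8856 - 20103 = -11247$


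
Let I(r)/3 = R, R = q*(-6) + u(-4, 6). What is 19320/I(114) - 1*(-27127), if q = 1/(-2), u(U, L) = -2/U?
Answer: 28967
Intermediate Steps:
q = -½ (q = 1*(-½) = -½ ≈ -0.50000)
R = 7/2 (R = -½*(-6) - 2/(-4) = 3 - 2*(-¼) = 3 + ½ = 7/2 ≈ 3.5000)
I(r) = 21/2 (I(r) = 3*(7/2) = 21/2)
19320/I(114) - 1*(-27127) = 19320/(21/2) - 1*(-27127) = 19320*(2/21) + 27127 = 1840 + 27127 = 28967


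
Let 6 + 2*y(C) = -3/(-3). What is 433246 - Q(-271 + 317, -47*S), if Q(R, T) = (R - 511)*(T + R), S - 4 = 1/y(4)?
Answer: 375958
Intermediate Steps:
y(C) = -5/2 (y(C) = -3 + (-3/(-3))/2 = -3 + (-3*(-⅓))/2 = -3 + (½)*1 = -3 + ½ = -5/2)
S = 18/5 (S = 4 + 1/(-5/2) = 4 - ⅖ = 18/5 ≈ 3.6000)
Q(R, T) = (-511 + R)*(R + T)
433246 - Q(-271 + 317, -47*S) = 433246 - ((-271 + 317)² - 511*(-271 + 317) - (-24017)*18/5 + (-271 + 317)*(-47*18/5)) = 433246 - (46² - 511*46 - 511*(-846/5) + 46*(-846/5)) = 433246 - (2116 - 23506 + 432306/5 - 38916/5) = 433246 - 1*57288 = 433246 - 57288 = 375958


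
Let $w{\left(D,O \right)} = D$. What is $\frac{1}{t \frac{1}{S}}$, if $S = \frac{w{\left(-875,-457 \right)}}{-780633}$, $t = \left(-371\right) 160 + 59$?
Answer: $- \frac{125}{6613188219} \approx -1.8902 \cdot 10^{-8}$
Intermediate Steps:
$t = -59301$ ($t = -59360 + 59 = -59301$)
$S = \frac{125}{111519}$ ($S = - \frac{875}{-780633} = \left(-875\right) \left(- \frac{1}{780633}\right) = \frac{125}{111519} \approx 0.0011209$)
$\frac{1}{t \frac{1}{S}} = \frac{1}{\left(-59301\right) \frac{1}{\frac{125}{111519}}} = \frac{1}{\left(-59301\right) \frac{111519}{125}} = \frac{1}{- \frac{6613188219}{125}} = - \frac{125}{6613188219}$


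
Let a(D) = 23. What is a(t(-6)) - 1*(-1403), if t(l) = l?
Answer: 1426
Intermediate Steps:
a(t(-6)) - 1*(-1403) = 23 - 1*(-1403) = 23 + 1403 = 1426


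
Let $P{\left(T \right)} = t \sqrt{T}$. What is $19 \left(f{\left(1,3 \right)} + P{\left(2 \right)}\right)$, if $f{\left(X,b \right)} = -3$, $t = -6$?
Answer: $-57 - 114 \sqrt{2} \approx -218.22$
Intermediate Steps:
$P{\left(T \right)} = - 6 \sqrt{T}$
$19 \left(f{\left(1,3 \right)} + P{\left(2 \right)}\right) = 19 \left(-3 - 6 \sqrt{2}\right) = -57 - 114 \sqrt{2}$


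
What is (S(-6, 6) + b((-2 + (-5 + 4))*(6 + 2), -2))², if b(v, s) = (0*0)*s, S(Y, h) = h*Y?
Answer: 1296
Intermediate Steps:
S(Y, h) = Y*h
b(v, s) = 0 (b(v, s) = 0*s = 0)
(S(-6, 6) + b((-2 + (-5 + 4))*(6 + 2), -2))² = (-6*6 + 0)² = (-36 + 0)² = (-36)² = 1296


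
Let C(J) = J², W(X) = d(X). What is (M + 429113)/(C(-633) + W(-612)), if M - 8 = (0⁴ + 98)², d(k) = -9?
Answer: 12535/11448 ≈ 1.0950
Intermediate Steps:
M = 9612 (M = 8 + (0⁴ + 98)² = 8 + (0 + 98)² = 8 + 98² = 8 + 9604 = 9612)
W(X) = -9
(M + 429113)/(C(-633) + W(-612)) = (9612 + 429113)/((-633)² - 9) = 438725/(400689 - 9) = 438725/400680 = 438725*(1/400680) = 12535/11448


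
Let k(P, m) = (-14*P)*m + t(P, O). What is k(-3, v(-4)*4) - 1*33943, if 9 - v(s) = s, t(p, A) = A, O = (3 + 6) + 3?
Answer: -31747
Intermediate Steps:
O = 12 (O = 9 + 3 = 12)
v(s) = 9 - s
k(P, m) = 12 - 14*P*m (k(P, m) = (-14*P)*m + 12 = -14*P*m + 12 = 12 - 14*P*m)
k(-3, v(-4)*4) - 1*33943 = (12 - 14*(-3)*(9 - 1*(-4))*4) - 1*33943 = (12 - 14*(-3)*(9 + 4)*4) - 33943 = (12 - 14*(-3)*13*4) - 33943 = (12 - 14*(-3)*52) - 33943 = (12 + 2184) - 33943 = 2196 - 33943 = -31747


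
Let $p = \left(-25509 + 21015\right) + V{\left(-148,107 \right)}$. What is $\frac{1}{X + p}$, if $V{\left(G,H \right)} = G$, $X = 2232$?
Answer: $- \frac{1}{2410} \approx -0.00041494$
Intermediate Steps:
$p = -4642$ ($p = \left(-25509 + 21015\right) - 148 = -4494 - 148 = -4642$)
$\frac{1}{X + p} = \frac{1}{2232 - 4642} = \frac{1}{-2410} = - \frac{1}{2410}$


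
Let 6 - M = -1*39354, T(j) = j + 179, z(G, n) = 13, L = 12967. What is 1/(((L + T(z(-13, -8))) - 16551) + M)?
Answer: 1/35968 ≈ 2.7802e-5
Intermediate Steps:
T(j) = 179 + j
M = 39360 (M = 6 - (-1)*39354 = 6 - 1*(-39354) = 6 + 39354 = 39360)
1/(((L + T(z(-13, -8))) - 16551) + M) = 1/(((12967 + (179 + 13)) - 16551) + 39360) = 1/(((12967 + 192) - 16551) + 39360) = 1/((13159 - 16551) + 39360) = 1/(-3392 + 39360) = 1/35968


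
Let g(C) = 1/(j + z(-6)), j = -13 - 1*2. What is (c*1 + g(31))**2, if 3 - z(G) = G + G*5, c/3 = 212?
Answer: 233020225/576 ≈ 4.0455e+5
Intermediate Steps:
c = 636 (c = 3*212 = 636)
z(G) = 3 - 6*G (z(G) = 3 - (G + G*5) = 3 - (G + 5*G) = 3 - 6*G)
j = -15 (j = -13 - 2 = -15)
g(C) = 1/24 (g(C) = 1/(-15 + (3 - 6*(-6))) = 1/(-15 + (3 + 36)) = 1/(-15 + 39) = 1/24)
(c*1 + g(31))**2 = (636*1 + 1/24)**2 = (636 + 1/24)**2 = (15265/24)**2 = 233020225/576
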